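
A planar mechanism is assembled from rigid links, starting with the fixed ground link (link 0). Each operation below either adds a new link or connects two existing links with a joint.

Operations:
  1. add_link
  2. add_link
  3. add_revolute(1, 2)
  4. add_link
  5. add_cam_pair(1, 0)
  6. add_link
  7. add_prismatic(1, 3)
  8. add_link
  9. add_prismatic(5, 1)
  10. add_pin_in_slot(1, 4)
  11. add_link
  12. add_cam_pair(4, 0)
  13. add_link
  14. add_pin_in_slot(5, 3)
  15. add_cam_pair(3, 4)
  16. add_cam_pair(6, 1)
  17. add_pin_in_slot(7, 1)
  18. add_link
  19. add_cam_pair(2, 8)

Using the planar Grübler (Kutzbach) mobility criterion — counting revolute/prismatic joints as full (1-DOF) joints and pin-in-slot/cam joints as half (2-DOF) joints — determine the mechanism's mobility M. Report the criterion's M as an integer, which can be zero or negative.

M = 10

[1;0;0] (link 0 is ground)
L+ [2;0;0]
L+ [3;0;0]
R(1,2)∈J1 [3;1;0]
L+ [4;1;0]
C(1,0)∈J2 [4;1;1]
L+ [5;1;1]
P(1,3)∈J1 [5;2;1]
L+ [6;2;1]
P(5,1)∈J1 [6;3;1]
PS(1,4)∈J2 [6;3;2]
L+ [7;3;2]
C(4,0)∈J2 [7;3;3]
L+ [8;3;3]
PS(5,3)∈J2 [8;3;4]
C(3,4)∈J2 [8;3;5]
C(6,1)∈J2 [8;3;6]
PS(7,1)∈J2 [8;3;7]
L+ [9;3;7]
C(2,8)∈J2 [9;3;8]
mobility = 24 − 6 − 8 = 10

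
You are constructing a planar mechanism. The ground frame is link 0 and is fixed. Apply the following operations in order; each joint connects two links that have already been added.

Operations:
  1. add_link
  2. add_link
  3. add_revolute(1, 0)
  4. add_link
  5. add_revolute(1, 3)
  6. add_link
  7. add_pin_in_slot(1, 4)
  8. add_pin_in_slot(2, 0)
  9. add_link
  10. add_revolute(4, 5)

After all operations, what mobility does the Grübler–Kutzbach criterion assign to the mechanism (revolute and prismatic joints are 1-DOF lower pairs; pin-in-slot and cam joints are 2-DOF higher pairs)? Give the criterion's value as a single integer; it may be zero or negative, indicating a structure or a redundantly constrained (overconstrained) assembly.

M = 7

[1;0;0] (link 0 is ground)
L+ [2;0;0]
L+ [3;0;0]
R(1,0)∈J1 [3;1;0]
L+ [4;1;0]
R(1,3)∈J1 [4;2;0]
L+ [5;2;0]
PS(1,4)∈J2 [5;2;1]
PS(2,0)∈J2 [5;2;2]
L+ [6;2;2]
R(4,5)∈J1 [6;3;2]
mobility = 15 − 6 − 2 = 7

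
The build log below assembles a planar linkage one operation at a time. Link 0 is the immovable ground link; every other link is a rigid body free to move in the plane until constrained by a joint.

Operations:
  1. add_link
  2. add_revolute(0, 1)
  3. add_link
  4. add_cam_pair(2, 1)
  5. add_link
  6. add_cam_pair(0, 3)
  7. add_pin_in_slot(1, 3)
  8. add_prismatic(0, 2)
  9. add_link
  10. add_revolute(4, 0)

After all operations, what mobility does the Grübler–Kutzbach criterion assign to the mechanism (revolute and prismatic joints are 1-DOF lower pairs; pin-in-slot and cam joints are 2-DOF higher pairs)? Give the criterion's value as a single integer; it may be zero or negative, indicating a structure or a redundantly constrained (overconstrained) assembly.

(L,J1,J2)=(1,0,0); link0 fixed
link1: (2,0,0)
R 0-1 [J1]: (2,1,0)
link2: (3,1,0)
C 2-1 [J2]: (3,1,1)
link3: (4,1,1)
C 0-3 [J2]: (4,1,2)
PS 1-3 [J2]: (4,1,3)
P 0-2 [J1]: (4,2,3)
link4: (5,2,3)
R 4-0 [J1]: (5,3,3)
Grübler: 3·4 − 2·3 − 3 = 3

M = 3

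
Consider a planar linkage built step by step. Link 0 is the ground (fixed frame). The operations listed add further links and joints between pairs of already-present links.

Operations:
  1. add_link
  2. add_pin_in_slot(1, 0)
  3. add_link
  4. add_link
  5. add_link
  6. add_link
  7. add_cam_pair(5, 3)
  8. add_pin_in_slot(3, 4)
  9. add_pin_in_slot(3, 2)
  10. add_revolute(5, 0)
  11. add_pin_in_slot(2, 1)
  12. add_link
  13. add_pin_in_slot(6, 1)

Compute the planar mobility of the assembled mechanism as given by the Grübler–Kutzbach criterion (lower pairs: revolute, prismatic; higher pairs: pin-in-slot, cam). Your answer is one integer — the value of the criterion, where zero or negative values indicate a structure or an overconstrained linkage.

L=1 J1=0 J2=0
add link → L=2 J1=0 J2=0
PS@1,0 dof=2 J2 → L=2 J1=0 J2=1
add link → L=3 J1=0 J2=1
add link → L=4 J1=0 J2=1
add link → L=5 J1=0 J2=1
add link → L=6 J1=0 J2=1
C@5,3 dof=2 J2 → L=6 J1=0 J2=2
PS@3,4 dof=2 J2 → L=6 J1=0 J2=3
PS@3,2 dof=2 J2 → L=6 J1=0 J2=4
R@5,0 dof=1 J1 → L=6 J1=1 J2=4
PS@2,1 dof=2 J2 → L=6 J1=1 J2=5
add link → L=7 J1=1 J2=5
PS@6,1 dof=2 J2 → L=7 J1=1 J2=6
M=3(L−1)−2J1−J2=3·6−2·1−6=10

M = 10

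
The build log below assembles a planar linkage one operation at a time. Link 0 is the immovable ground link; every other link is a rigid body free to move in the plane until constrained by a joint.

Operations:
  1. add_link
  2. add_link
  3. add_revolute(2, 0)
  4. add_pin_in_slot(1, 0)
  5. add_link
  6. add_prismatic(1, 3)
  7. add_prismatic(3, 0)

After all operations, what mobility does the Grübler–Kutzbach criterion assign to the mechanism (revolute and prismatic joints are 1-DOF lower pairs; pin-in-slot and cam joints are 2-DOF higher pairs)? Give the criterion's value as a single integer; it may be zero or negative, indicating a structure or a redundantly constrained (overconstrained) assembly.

L=1 J1=0 J2=0
add link → L=2 J1=0 J2=0
add link → L=3 J1=0 J2=0
R@2,0 dof=1 J1 → L=3 J1=1 J2=0
PS@1,0 dof=2 J2 → L=3 J1=1 J2=1
add link → L=4 J1=1 J2=1
P@1,3 dof=1 J1 → L=4 J1=2 J2=1
P@3,0 dof=1 J1 → L=4 J1=3 J2=1
M=3(L−1)−2J1−J2=3·3−2·3−1=2

M = 2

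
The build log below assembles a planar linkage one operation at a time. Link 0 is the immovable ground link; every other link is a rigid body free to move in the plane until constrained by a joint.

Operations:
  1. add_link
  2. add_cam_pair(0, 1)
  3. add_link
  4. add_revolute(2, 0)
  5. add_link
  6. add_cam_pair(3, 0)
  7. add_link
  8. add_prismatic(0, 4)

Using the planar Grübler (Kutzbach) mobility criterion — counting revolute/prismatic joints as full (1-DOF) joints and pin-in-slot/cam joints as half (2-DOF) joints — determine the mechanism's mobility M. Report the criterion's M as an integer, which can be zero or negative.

link 0 = ground. State L|J1|J2 = 1|0|0
+link1  2|0|0
C(0,1) f=2→J2  2|0|1
+link2  3|0|1
R(2,0) f=1→J1  3|1|1
+link3  4|1|1
C(3,0) f=2→J2  4|1|2
+link4  5|1|2
P(0,4) f=1→J1  5|2|2
M = 3(5−1)−2·2−2 = 12−4−2 = 6

M = 6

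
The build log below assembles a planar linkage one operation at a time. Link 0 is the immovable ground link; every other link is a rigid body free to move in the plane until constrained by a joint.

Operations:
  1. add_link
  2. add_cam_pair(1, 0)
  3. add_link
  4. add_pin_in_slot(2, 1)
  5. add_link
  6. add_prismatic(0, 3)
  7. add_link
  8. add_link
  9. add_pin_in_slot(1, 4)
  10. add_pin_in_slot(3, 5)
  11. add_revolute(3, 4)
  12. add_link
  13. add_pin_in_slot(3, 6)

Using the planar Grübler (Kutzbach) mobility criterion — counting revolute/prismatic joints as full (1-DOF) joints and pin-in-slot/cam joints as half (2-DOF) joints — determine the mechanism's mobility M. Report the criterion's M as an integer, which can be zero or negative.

M = 9

L=1 J1=0 J2=0
add link → L=2 J1=0 J2=0
C@1,0 dof=2 J2 → L=2 J1=0 J2=1
add link → L=3 J1=0 J2=1
PS@2,1 dof=2 J2 → L=3 J1=0 J2=2
add link → L=4 J1=0 J2=2
P@0,3 dof=1 J1 → L=4 J1=1 J2=2
add link → L=5 J1=1 J2=2
add link → L=6 J1=1 J2=2
PS@1,4 dof=2 J2 → L=6 J1=1 J2=3
PS@3,5 dof=2 J2 → L=6 J1=1 J2=4
R@3,4 dof=1 J1 → L=6 J1=2 J2=4
add link → L=7 J1=2 J2=4
PS@3,6 dof=2 J2 → L=7 J1=2 J2=5
M=3(L−1)−2J1−J2=3·6−2·2−5=9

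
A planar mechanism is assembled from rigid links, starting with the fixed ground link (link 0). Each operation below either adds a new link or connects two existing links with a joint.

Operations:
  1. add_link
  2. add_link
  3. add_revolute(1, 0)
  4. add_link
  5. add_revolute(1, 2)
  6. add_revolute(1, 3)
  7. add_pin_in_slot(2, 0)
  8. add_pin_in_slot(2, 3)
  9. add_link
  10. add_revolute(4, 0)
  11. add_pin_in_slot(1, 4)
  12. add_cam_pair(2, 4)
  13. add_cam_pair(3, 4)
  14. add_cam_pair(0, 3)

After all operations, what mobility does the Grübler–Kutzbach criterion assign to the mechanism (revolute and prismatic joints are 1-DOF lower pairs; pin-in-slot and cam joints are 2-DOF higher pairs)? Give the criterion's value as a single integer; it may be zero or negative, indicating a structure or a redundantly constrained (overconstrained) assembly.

ground; <1,0,0>
#1 <2,0,0>
#2 <3,0,0>
R:1↔0 J1 <3,1,0>
#3 <4,1,0>
R:1↔2 J1 <4,2,0>
R:1↔3 J1 <4,3,0>
PS:2↔0 J2 <4,3,1>
PS:2↔3 J2 <4,3,2>
#4 <5,3,2>
R:4↔0 J1 <5,4,2>
PS:1↔4 J2 <5,4,3>
C:2↔4 J2 <5,4,4>
C:3↔4 J2 <5,4,5>
C:0↔3 J2 <5,4,6>
3×4 − 2×4 − 1×6 = -2

M = -2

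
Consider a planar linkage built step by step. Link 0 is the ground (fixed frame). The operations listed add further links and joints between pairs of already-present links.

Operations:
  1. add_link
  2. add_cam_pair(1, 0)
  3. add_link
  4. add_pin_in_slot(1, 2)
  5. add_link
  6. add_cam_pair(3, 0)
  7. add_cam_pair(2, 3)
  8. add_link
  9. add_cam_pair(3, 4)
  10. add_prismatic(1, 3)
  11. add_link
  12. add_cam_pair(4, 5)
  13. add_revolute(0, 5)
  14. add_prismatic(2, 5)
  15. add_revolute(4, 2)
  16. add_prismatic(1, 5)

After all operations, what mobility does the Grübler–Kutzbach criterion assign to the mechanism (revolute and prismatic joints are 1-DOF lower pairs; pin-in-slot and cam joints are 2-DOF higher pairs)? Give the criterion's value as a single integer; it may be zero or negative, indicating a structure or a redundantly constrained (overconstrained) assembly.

M = -1

[1;0;0] (link 0 is ground)
L+ [2;0;0]
C(1,0)∈J2 [2;0;1]
L+ [3;0;1]
PS(1,2)∈J2 [3;0;2]
L+ [4;0;2]
C(3,0)∈J2 [4;0;3]
C(2,3)∈J2 [4;0;4]
L+ [5;0;4]
C(3,4)∈J2 [5;0;5]
P(1,3)∈J1 [5;1;5]
L+ [6;1;5]
C(4,5)∈J2 [6;1;6]
R(0,5)∈J1 [6;2;6]
P(2,5)∈J1 [6;3;6]
R(4,2)∈J1 [6;4;6]
P(1,5)∈J1 [6;5;6]
mobility = 15 − 10 − 6 = -1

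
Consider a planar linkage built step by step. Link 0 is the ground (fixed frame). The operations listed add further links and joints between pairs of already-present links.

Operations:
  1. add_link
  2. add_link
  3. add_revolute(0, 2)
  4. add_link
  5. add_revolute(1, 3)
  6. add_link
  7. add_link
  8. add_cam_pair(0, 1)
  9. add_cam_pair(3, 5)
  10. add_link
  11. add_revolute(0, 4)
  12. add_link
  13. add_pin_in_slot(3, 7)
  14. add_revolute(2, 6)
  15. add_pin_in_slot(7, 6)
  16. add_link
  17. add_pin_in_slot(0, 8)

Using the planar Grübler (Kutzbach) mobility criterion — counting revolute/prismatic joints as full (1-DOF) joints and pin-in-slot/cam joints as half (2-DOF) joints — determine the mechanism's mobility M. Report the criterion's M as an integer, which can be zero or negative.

M = 11

[1;0;0] (link 0 is ground)
L+ [2;0;0]
L+ [3;0;0]
R(0,2)∈J1 [3;1;0]
L+ [4;1;0]
R(1,3)∈J1 [4;2;0]
L+ [5;2;0]
L+ [6;2;0]
C(0,1)∈J2 [6;2;1]
C(3,5)∈J2 [6;2;2]
L+ [7;2;2]
R(0,4)∈J1 [7;3;2]
L+ [8;3;2]
PS(3,7)∈J2 [8;3;3]
R(2,6)∈J1 [8;4;3]
PS(7,6)∈J2 [8;4;4]
L+ [9;4;4]
PS(0,8)∈J2 [9;4;5]
mobility = 24 − 8 − 5 = 11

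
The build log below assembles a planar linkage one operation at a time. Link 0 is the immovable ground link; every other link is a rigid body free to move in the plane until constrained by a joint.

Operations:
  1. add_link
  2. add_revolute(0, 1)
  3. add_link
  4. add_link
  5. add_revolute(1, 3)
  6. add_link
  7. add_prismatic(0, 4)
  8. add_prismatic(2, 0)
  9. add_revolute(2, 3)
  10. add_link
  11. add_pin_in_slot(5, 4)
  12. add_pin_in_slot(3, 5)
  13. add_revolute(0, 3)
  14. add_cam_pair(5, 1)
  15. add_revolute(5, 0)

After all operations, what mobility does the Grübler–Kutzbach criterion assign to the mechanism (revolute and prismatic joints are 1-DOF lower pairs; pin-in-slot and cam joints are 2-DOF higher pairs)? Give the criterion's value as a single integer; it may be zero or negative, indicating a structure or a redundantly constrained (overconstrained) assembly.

M = -2

link 0 = ground. State L|J1|J2 = 1|0|0
+link1  2|0|0
R(0,1) f=1→J1  2|1|0
+link2  3|1|0
+link3  4|1|0
R(1,3) f=1→J1  4|2|0
+link4  5|2|0
P(0,4) f=1→J1  5|3|0
P(2,0) f=1→J1  5|4|0
R(2,3) f=1→J1  5|5|0
+link5  6|5|0
PS(5,4) f=2→J2  6|5|1
PS(3,5) f=2→J2  6|5|2
R(0,3) f=1→J1  6|6|2
C(5,1) f=2→J2  6|6|3
R(5,0) f=1→J1  6|7|3
M = 3(6−1)−2·7−3 = 15−14−3 = -2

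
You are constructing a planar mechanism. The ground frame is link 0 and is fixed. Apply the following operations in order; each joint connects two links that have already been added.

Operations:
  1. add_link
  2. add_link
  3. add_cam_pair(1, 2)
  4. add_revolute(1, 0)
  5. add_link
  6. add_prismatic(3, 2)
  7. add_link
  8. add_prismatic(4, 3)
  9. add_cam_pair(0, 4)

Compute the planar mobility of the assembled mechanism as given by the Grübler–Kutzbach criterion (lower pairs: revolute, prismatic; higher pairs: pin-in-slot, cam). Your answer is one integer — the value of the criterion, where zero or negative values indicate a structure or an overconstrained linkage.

M = 4

ground; <1,0,0>
#1 <2,0,0>
#2 <3,0,0>
C:1↔2 J2 <3,0,1>
R:1↔0 J1 <3,1,1>
#3 <4,1,1>
P:3↔2 J1 <4,2,1>
#4 <5,2,1>
P:4↔3 J1 <5,3,1>
C:0↔4 J2 <5,3,2>
3×4 − 2×3 − 1×2 = 4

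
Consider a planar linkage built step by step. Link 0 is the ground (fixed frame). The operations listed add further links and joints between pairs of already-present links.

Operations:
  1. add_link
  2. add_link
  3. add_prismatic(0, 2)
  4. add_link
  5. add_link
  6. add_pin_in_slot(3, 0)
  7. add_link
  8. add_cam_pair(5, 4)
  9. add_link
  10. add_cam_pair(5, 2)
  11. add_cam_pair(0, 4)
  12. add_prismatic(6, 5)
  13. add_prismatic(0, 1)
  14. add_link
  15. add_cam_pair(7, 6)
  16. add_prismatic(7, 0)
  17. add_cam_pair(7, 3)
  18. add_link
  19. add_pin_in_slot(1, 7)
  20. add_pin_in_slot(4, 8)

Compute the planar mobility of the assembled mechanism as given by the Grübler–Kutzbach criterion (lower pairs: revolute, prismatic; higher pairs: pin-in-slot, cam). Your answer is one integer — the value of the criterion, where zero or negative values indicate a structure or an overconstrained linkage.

M = 8

[1;0;0] (link 0 is ground)
L+ [2;0;0]
L+ [3;0;0]
P(0,2)∈J1 [3;1;0]
L+ [4;1;0]
L+ [5;1;0]
PS(3,0)∈J2 [5;1;1]
L+ [6;1;1]
C(5,4)∈J2 [6;1;2]
L+ [7;1;2]
C(5,2)∈J2 [7;1;3]
C(0,4)∈J2 [7;1;4]
P(6,5)∈J1 [7;2;4]
P(0,1)∈J1 [7;3;4]
L+ [8;3;4]
C(7,6)∈J2 [8;3;5]
P(7,0)∈J1 [8;4;5]
C(7,3)∈J2 [8;4;6]
L+ [9;4;6]
PS(1,7)∈J2 [9;4;7]
PS(4,8)∈J2 [9;4;8]
mobility = 24 − 8 − 8 = 8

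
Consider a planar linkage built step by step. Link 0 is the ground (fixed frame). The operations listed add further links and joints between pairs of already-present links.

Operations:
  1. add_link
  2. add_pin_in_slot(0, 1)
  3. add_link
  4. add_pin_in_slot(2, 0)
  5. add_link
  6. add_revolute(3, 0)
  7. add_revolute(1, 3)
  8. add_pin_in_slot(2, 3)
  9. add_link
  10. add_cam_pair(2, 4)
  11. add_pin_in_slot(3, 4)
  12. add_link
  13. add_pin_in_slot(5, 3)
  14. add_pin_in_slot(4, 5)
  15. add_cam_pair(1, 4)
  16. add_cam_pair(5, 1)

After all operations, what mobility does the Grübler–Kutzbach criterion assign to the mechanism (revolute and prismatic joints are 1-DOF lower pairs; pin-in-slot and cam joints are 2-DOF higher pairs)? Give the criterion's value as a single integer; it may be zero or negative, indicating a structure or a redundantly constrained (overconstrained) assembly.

M = 2

ground; <1,0,0>
#1 <2,0,0>
PS:0↔1 J2 <2,0,1>
#2 <3,0,1>
PS:2↔0 J2 <3,0,2>
#3 <4,0,2>
R:3↔0 J1 <4,1,2>
R:1↔3 J1 <4,2,2>
PS:2↔3 J2 <4,2,3>
#4 <5,2,3>
C:2↔4 J2 <5,2,4>
PS:3↔4 J2 <5,2,5>
#5 <6,2,5>
PS:5↔3 J2 <6,2,6>
PS:4↔5 J2 <6,2,7>
C:1↔4 J2 <6,2,8>
C:5↔1 J2 <6,2,9>
3×5 − 2×2 − 1×9 = 2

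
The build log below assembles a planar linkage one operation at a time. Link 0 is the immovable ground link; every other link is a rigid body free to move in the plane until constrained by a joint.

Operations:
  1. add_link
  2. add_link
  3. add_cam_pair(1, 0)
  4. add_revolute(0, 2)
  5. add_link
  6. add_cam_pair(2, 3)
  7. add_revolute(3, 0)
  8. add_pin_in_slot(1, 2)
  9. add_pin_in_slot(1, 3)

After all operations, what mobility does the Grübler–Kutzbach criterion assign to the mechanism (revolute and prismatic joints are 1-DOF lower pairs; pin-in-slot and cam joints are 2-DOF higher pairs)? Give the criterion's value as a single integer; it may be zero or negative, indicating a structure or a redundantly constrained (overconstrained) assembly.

M = 1

link 0 = ground. State L|J1|J2 = 1|0|0
+link1  2|0|0
+link2  3|0|0
C(1,0) f=2→J2  3|0|1
R(0,2) f=1→J1  3|1|1
+link3  4|1|1
C(2,3) f=2→J2  4|1|2
R(3,0) f=1→J1  4|2|2
PS(1,2) f=2→J2  4|2|3
PS(1,3) f=2→J2  4|2|4
M = 3(4−1)−2·2−4 = 9−4−4 = 1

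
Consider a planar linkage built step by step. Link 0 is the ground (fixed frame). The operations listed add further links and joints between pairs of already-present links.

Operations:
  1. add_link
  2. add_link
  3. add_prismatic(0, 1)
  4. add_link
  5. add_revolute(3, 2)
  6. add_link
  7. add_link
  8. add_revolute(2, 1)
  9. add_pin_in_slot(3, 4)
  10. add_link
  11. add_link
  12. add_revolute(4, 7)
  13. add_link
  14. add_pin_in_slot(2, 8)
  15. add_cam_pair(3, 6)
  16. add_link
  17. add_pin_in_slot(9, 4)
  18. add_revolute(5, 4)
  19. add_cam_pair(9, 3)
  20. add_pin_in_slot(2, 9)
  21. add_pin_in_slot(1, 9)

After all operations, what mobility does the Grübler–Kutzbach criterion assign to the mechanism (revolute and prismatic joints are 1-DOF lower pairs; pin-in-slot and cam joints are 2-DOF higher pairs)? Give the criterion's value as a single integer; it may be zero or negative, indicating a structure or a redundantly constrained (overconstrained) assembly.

M = 10

[1;0;0] (link 0 is ground)
L+ [2;0;0]
L+ [3;0;0]
P(0,1)∈J1 [3;1;0]
L+ [4;1;0]
R(3,2)∈J1 [4;2;0]
L+ [5;2;0]
L+ [6;2;0]
R(2,1)∈J1 [6;3;0]
PS(3,4)∈J2 [6;3;1]
L+ [7;3;1]
L+ [8;3;1]
R(4,7)∈J1 [8;4;1]
L+ [9;4;1]
PS(2,8)∈J2 [9;4;2]
C(3,6)∈J2 [9;4;3]
L+ [10;4;3]
PS(9,4)∈J2 [10;4;4]
R(5,4)∈J1 [10;5;4]
C(9,3)∈J2 [10;5;5]
PS(2,9)∈J2 [10;5;6]
PS(1,9)∈J2 [10;5;7]
mobility = 27 − 10 − 7 = 10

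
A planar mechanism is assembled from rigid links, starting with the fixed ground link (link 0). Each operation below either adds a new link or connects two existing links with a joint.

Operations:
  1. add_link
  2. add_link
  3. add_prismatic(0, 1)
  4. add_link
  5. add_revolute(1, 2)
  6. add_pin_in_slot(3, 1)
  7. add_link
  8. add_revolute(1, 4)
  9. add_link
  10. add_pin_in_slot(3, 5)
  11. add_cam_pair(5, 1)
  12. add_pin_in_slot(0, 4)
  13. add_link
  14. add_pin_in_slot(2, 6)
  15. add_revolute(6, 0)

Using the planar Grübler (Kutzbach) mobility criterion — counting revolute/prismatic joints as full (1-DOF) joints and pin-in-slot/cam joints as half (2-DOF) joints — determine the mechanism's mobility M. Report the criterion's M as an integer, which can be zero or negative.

M = 5

[1;0;0] (link 0 is ground)
L+ [2;0;0]
L+ [3;0;0]
P(0,1)∈J1 [3;1;0]
L+ [4;1;0]
R(1,2)∈J1 [4;2;0]
PS(3,1)∈J2 [4;2;1]
L+ [5;2;1]
R(1,4)∈J1 [5;3;1]
L+ [6;3;1]
PS(3,5)∈J2 [6;3;2]
C(5,1)∈J2 [6;3;3]
PS(0,4)∈J2 [6;3;4]
L+ [7;3;4]
PS(2,6)∈J2 [7;3;5]
R(6,0)∈J1 [7;4;5]
mobility = 18 − 8 − 5 = 5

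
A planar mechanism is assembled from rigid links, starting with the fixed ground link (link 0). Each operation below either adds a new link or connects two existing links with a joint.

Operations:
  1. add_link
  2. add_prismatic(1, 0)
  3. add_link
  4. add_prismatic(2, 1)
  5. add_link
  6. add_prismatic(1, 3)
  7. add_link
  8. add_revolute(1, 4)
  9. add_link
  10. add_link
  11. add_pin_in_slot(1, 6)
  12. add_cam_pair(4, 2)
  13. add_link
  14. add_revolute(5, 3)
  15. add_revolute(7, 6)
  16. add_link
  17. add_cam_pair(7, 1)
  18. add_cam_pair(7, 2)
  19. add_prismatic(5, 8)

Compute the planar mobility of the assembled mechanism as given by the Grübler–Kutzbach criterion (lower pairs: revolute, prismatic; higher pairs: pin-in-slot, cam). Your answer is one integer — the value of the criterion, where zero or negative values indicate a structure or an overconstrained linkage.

M = 6

[1;0;0] (link 0 is ground)
L+ [2;0;0]
P(1,0)∈J1 [2;1;0]
L+ [3;1;0]
P(2,1)∈J1 [3;2;0]
L+ [4;2;0]
P(1,3)∈J1 [4;3;0]
L+ [5;3;0]
R(1,4)∈J1 [5;4;0]
L+ [6;4;0]
L+ [7;4;0]
PS(1,6)∈J2 [7;4;1]
C(4,2)∈J2 [7;4;2]
L+ [8;4;2]
R(5,3)∈J1 [8;5;2]
R(7,6)∈J1 [8;6;2]
L+ [9;6;2]
C(7,1)∈J2 [9;6;3]
C(7,2)∈J2 [9;6;4]
P(5,8)∈J1 [9;7;4]
mobility = 24 − 14 − 4 = 6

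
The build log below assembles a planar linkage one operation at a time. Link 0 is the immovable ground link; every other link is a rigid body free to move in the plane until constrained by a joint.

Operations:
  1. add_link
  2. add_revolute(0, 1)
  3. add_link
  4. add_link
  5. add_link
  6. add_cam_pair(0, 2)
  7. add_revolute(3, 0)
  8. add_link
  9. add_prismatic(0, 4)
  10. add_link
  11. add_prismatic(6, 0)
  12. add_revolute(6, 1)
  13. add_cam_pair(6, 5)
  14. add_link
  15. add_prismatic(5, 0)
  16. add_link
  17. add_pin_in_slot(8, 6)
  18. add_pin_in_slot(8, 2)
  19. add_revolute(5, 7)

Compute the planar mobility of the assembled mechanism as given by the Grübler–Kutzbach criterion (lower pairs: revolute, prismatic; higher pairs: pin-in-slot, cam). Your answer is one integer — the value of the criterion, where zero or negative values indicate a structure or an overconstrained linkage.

M = 6

ground; <1,0,0>
#1 <2,0,0>
R:0↔1 J1 <2,1,0>
#2 <3,1,0>
#3 <4,1,0>
#4 <5,1,0>
C:0↔2 J2 <5,1,1>
R:3↔0 J1 <5,2,1>
#5 <6,2,1>
P:0↔4 J1 <6,3,1>
#6 <7,3,1>
P:6↔0 J1 <7,4,1>
R:6↔1 J1 <7,5,1>
C:6↔5 J2 <7,5,2>
#7 <8,5,2>
P:5↔0 J1 <8,6,2>
#8 <9,6,2>
PS:8↔6 J2 <9,6,3>
PS:8↔2 J2 <9,6,4>
R:5↔7 J1 <9,7,4>
3×8 − 2×7 − 1×4 = 6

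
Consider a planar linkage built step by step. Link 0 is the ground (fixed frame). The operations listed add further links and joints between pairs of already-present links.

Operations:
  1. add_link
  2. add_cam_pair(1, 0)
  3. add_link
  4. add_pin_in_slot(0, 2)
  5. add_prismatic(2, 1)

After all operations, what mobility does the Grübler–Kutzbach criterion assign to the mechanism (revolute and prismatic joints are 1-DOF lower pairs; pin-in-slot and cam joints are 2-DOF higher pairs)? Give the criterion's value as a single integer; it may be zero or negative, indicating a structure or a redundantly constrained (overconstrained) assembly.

[1;0;0] (link 0 is ground)
L+ [2;0;0]
C(1,0)∈J2 [2;0;1]
L+ [3;0;1]
PS(0,2)∈J2 [3;0;2]
P(2,1)∈J1 [3;1;2]
mobility = 6 − 2 − 2 = 2

M = 2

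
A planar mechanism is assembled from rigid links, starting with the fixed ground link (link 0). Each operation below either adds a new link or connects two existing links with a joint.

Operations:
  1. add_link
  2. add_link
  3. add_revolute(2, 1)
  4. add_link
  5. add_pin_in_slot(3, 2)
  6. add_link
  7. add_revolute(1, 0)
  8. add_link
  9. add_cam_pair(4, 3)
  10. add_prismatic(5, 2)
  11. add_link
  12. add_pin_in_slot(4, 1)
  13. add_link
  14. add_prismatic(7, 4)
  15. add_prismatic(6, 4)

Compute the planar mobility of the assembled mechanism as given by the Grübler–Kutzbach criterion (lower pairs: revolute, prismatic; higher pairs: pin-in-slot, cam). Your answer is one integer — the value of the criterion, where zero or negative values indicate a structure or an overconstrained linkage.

ground; <1,0,0>
#1 <2,0,0>
#2 <3,0,0>
R:2↔1 J1 <3,1,0>
#3 <4,1,0>
PS:3↔2 J2 <4,1,1>
#4 <5,1,1>
R:1↔0 J1 <5,2,1>
#5 <6,2,1>
C:4↔3 J2 <6,2,2>
P:5↔2 J1 <6,3,2>
#6 <7,3,2>
PS:4↔1 J2 <7,3,3>
#7 <8,3,3>
P:7↔4 J1 <8,4,3>
P:6↔4 J1 <8,5,3>
3×7 − 2×5 − 1×3 = 8

M = 8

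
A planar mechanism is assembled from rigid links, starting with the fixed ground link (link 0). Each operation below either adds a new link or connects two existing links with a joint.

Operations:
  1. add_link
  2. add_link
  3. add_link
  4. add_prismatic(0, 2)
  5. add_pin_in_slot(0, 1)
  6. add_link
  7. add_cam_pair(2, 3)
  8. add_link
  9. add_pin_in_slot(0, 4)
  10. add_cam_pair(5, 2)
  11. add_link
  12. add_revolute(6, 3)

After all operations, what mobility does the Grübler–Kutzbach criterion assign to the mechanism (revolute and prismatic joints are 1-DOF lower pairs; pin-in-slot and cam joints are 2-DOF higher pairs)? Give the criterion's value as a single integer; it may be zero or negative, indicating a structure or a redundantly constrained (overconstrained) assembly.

M = 10

[1;0;0] (link 0 is ground)
L+ [2;0;0]
L+ [3;0;0]
L+ [4;0;0]
P(0,2)∈J1 [4;1;0]
PS(0,1)∈J2 [4;1;1]
L+ [5;1;1]
C(2,3)∈J2 [5;1;2]
L+ [6;1;2]
PS(0,4)∈J2 [6;1;3]
C(5,2)∈J2 [6;1;4]
L+ [7;1;4]
R(6,3)∈J1 [7;2;4]
mobility = 18 − 4 − 4 = 10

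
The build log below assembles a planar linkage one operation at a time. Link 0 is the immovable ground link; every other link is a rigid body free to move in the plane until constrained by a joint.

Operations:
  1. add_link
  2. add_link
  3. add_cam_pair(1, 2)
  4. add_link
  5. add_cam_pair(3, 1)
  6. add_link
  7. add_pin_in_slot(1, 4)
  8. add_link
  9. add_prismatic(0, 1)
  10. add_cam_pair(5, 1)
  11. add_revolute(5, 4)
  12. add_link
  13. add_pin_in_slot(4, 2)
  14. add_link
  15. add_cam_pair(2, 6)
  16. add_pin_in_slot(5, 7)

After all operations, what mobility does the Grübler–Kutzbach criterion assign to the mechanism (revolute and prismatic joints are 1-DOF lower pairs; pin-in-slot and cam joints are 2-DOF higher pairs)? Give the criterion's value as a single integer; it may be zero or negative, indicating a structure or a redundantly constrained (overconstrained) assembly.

[1;0;0] (link 0 is ground)
L+ [2;0;0]
L+ [3;0;0]
C(1,2)∈J2 [3;0;1]
L+ [4;0;1]
C(3,1)∈J2 [4;0;2]
L+ [5;0;2]
PS(1,4)∈J2 [5;0;3]
L+ [6;0;3]
P(0,1)∈J1 [6;1;3]
C(5,1)∈J2 [6;1;4]
R(5,4)∈J1 [6;2;4]
L+ [7;2;4]
PS(4,2)∈J2 [7;2;5]
L+ [8;2;5]
C(2,6)∈J2 [8;2;6]
PS(5,7)∈J2 [8;2;7]
mobility = 21 − 4 − 7 = 10

M = 10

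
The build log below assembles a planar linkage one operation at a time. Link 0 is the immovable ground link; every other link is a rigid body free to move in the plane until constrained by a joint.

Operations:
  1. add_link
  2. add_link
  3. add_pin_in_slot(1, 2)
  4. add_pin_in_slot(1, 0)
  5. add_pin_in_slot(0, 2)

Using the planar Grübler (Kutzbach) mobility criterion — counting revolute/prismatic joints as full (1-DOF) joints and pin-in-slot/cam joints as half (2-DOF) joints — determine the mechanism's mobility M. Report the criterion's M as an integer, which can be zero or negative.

M = 3

L=1 J1=0 J2=0
add link → L=2 J1=0 J2=0
add link → L=3 J1=0 J2=0
PS@1,2 dof=2 J2 → L=3 J1=0 J2=1
PS@1,0 dof=2 J2 → L=3 J1=0 J2=2
PS@0,2 dof=2 J2 → L=3 J1=0 J2=3
M=3(L−1)−2J1−J2=3·2−2·0−3=3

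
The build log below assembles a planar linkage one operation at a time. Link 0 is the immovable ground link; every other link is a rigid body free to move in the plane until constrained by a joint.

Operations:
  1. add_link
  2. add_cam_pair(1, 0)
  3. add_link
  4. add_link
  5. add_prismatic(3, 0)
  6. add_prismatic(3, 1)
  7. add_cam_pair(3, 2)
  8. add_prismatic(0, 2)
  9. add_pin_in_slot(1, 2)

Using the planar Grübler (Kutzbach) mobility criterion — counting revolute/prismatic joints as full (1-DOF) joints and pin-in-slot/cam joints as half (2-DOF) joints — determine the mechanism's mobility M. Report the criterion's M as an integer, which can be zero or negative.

M = 0

link 0 = ground. State L|J1|J2 = 1|0|0
+link1  2|0|0
C(1,0) f=2→J2  2|0|1
+link2  3|0|1
+link3  4|0|1
P(3,0) f=1→J1  4|1|1
P(3,1) f=1→J1  4|2|1
C(3,2) f=2→J2  4|2|2
P(0,2) f=1→J1  4|3|2
PS(1,2) f=2→J2  4|3|3
M = 3(4−1)−2·3−3 = 9−6−3 = 0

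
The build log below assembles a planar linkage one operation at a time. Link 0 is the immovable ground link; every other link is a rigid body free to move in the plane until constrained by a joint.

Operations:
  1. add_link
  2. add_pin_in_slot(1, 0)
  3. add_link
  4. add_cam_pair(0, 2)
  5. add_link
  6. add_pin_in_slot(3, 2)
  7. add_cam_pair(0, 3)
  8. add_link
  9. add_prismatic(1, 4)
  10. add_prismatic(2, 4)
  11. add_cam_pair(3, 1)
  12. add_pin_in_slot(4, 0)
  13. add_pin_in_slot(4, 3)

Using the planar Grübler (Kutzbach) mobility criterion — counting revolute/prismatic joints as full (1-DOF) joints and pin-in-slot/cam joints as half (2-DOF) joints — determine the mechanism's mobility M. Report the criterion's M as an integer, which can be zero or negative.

(L,J1,J2)=(1,0,0); link0 fixed
link1: (2,0,0)
PS 1-0 [J2]: (2,0,1)
link2: (3,0,1)
C 0-2 [J2]: (3,0,2)
link3: (4,0,2)
PS 3-2 [J2]: (4,0,3)
C 0-3 [J2]: (4,0,4)
link4: (5,0,4)
P 1-4 [J1]: (5,1,4)
P 2-4 [J1]: (5,2,4)
C 3-1 [J2]: (5,2,5)
PS 4-0 [J2]: (5,2,6)
PS 4-3 [J2]: (5,2,7)
Grübler: 3·4 − 2·2 − 7 = 1

M = 1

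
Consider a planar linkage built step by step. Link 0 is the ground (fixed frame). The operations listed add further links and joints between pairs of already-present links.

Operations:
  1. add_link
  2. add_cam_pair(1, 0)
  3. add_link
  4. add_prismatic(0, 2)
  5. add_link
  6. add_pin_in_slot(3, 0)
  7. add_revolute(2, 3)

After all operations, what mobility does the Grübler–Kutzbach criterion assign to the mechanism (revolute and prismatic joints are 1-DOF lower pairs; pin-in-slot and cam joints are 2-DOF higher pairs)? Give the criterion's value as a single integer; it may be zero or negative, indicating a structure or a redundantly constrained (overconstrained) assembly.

M = 3

(L,J1,J2)=(1,0,0); link0 fixed
link1: (2,0,0)
C 1-0 [J2]: (2,0,1)
link2: (3,0,1)
P 0-2 [J1]: (3,1,1)
link3: (4,1,1)
PS 3-0 [J2]: (4,1,2)
R 2-3 [J1]: (4,2,2)
Grübler: 3·3 − 2·2 − 2 = 3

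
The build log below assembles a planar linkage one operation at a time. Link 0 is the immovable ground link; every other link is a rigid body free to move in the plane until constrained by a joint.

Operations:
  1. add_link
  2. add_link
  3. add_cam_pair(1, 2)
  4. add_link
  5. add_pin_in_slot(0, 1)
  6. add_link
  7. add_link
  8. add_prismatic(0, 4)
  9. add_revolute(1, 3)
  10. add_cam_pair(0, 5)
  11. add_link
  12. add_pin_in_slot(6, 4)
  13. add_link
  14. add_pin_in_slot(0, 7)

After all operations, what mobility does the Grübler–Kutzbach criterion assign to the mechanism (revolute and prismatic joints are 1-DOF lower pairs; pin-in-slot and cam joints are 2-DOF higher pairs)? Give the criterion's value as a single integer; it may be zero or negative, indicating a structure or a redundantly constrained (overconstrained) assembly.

[1;0;0] (link 0 is ground)
L+ [2;0;0]
L+ [3;0;0]
C(1,2)∈J2 [3;0;1]
L+ [4;0;1]
PS(0,1)∈J2 [4;0;2]
L+ [5;0;2]
L+ [6;0;2]
P(0,4)∈J1 [6;1;2]
R(1,3)∈J1 [6;2;2]
C(0,5)∈J2 [6;2;3]
L+ [7;2;3]
PS(6,4)∈J2 [7;2;4]
L+ [8;2;4]
PS(0,7)∈J2 [8;2;5]
mobility = 21 − 4 − 5 = 12

M = 12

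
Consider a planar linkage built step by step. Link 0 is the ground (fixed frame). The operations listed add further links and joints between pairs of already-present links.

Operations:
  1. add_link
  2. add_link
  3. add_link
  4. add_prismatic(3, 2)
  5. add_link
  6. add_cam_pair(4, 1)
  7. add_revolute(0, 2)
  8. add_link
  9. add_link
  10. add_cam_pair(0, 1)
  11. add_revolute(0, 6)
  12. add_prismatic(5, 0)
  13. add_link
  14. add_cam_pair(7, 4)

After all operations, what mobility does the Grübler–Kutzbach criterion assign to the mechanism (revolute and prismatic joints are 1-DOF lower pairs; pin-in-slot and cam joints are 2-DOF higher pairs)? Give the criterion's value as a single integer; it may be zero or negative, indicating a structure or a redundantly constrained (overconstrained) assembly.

ground; <1,0,0>
#1 <2,0,0>
#2 <3,0,0>
#3 <4,0,0>
P:3↔2 J1 <4,1,0>
#4 <5,1,0>
C:4↔1 J2 <5,1,1>
R:0↔2 J1 <5,2,1>
#5 <6,2,1>
#6 <7,2,1>
C:0↔1 J2 <7,2,2>
R:0↔6 J1 <7,3,2>
P:5↔0 J1 <7,4,2>
#7 <8,4,2>
C:7↔4 J2 <8,4,3>
3×7 − 2×4 − 1×3 = 10

M = 10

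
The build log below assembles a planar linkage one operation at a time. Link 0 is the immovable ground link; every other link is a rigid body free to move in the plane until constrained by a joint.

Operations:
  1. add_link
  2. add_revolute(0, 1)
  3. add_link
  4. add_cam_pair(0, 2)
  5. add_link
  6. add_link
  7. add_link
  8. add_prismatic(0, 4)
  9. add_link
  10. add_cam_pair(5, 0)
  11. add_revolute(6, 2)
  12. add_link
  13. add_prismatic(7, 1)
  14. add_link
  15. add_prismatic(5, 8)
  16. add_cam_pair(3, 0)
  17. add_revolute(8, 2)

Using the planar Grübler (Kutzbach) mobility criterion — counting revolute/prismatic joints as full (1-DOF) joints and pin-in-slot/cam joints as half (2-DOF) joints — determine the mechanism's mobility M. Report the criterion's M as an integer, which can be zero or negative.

L=1 J1=0 J2=0
add link → L=2 J1=0 J2=0
R@0,1 dof=1 J1 → L=2 J1=1 J2=0
add link → L=3 J1=1 J2=0
C@0,2 dof=2 J2 → L=3 J1=1 J2=1
add link → L=4 J1=1 J2=1
add link → L=5 J1=1 J2=1
add link → L=6 J1=1 J2=1
P@0,4 dof=1 J1 → L=6 J1=2 J2=1
add link → L=7 J1=2 J2=1
C@5,0 dof=2 J2 → L=7 J1=2 J2=2
R@6,2 dof=1 J1 → L=7 J1=3 J2=2
add link → L=8 J1=3 J2=2
P@7,1 dof=1 J1 → L=8 J1=4 J2=2
add link → L=9 J1=4 J2=2
P@5,8 dof=1 J1 → L=9 J1=5 J2=2
C@3,0 dof=2 J2 → L=9 J1=5 J2=3
R@8,2 dof=1 J1 → L=9 J1=6 J2=3
M=3(L−1)−2J1−J2=3·8−2·6−3=9

M = 9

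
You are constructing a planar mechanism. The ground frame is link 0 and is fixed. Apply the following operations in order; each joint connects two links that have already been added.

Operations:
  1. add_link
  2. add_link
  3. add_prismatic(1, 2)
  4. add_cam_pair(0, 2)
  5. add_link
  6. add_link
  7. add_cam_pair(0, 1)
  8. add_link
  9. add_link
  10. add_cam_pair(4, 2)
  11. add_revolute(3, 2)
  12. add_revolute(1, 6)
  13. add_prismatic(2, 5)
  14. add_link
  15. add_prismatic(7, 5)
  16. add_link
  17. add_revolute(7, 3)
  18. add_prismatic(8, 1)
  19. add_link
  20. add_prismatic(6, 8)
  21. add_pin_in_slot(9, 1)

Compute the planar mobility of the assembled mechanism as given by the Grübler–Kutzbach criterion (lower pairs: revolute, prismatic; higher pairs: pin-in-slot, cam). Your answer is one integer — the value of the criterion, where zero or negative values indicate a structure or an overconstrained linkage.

(L,J1,J2)=(1,0,0); link0 fixed
link1: (2,0,0)
link2: (3,0,0)
P 1-2 [J1]: (3,1,0)
C 0-2 [J2]: (3,1,1)
link3: (4,1,1)
link4: (5,1,1)
C 0-1 [J2]: (5,1,2)
link5: (6,1,2)
link6: (7,1,2)
C 4-2 [J2]: (7,1,3)
R 3-2 [J1]: (7,2,3)
R 1-6 [J1]: (7,3,3)
P 2-5 [J1]: (7,4,3)
link7: (8,4,3)
P 7-5 [J1]: (8,5,3)
link8: (9,5,3)
R 7-3 [J1]: (9,6,3)
P 8-1 [J1]: (9,7,3)
link9: (10,7,3)
P 6-8 [J1]: (10,8,3)
PS 9-1 [J2]: (10,8,4)
Grübler: 3·9 − 2·8 − 4 = 7

M = 7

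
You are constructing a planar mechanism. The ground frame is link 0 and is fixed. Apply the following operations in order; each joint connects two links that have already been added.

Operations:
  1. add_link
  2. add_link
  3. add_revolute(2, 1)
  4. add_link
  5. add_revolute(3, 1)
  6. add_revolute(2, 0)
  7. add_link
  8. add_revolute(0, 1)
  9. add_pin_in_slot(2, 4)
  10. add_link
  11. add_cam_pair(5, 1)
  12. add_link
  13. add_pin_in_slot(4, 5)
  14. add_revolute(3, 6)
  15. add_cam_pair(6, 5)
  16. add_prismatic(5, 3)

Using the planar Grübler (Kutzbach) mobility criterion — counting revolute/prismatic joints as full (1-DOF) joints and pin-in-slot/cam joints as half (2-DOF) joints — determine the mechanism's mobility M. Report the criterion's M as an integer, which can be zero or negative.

M = 2

link 0 = ground. State L|J1|J2 = 1|0|0
+link1  2|0|0
+link2  3|0|0
R(2,1) f=1→J1  3|1|0
+link3  4|1|0
R(3,1) f=1→J1  4|2|0
R(2,0) f=1→J1  4|3|0
+link4  5|3|0
R(0,1) f=1→J1  5|4|0
PS(2,4) f=2→J2  5|4|1
+link5  6|4|1
C(5,1) f=2→J2  6|4|2
+link6  7|4|2
PS(4,5) f=2→J2  7|4|3
R(3,6) f=1→J1  7|5|3
C(6,5) f=2→J2  7|5|4
P(5,3) f=1→J1  7|6|4
M = 3(7−1)−2·6−4 = 18−12−4 = 2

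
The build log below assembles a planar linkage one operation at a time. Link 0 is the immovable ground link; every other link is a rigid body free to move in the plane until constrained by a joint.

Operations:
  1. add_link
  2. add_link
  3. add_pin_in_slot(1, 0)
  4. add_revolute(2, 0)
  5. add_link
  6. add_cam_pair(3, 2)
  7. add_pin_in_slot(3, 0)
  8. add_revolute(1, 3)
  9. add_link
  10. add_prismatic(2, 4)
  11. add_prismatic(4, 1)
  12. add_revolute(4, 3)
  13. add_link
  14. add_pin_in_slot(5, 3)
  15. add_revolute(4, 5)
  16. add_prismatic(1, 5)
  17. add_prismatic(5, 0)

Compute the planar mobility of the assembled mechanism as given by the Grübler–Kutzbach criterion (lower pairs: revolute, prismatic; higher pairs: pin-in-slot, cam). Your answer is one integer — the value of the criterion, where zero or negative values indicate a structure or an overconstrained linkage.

L=1 J1=0 J2=0
add link → L=2 J1=0 J2=0
add link → L=3 J1=0 J2=0
PS@1,0 dof=2 J2 → L=3 J1=0 J2=1
R@2,0 dof=1 J1 → L=3 J1=1 J2=1
add link → L=4 J1=1 J2=1
C@3,2 dof=2 J2 → L=4 J1=1 J2=2
PS@3,0 dof=2 J2 → L=4 J1=1 J2=3
R@1,3 dof=1 J1 → L=4 J1=2 J2=3
add link → L=5 J1=2 J2=3
P@2,4 dof=1 J1 → L=5 J1=3 J2=3
P@4,1 dof=1 J1 → L=5 J1=4 J2=3
R@4,3 dof=1 J1 → L=5 J1=5 J2=3
add link → L=6 J1=5 J2=3
PS@5,3 dof=2 J2 → L=6 J1=5 J2=4
R@4,5 dof=1 J1 → L=6 J1=6 J2=4
P@1,5 dof=1 J1 → L=6 J1=7 J2=4
P@5,0 dof=1 J1 → L=6 J1=8 J2=4
M=3(L−1)−2J1−J2=3·5−2·8−4=-5

M = -5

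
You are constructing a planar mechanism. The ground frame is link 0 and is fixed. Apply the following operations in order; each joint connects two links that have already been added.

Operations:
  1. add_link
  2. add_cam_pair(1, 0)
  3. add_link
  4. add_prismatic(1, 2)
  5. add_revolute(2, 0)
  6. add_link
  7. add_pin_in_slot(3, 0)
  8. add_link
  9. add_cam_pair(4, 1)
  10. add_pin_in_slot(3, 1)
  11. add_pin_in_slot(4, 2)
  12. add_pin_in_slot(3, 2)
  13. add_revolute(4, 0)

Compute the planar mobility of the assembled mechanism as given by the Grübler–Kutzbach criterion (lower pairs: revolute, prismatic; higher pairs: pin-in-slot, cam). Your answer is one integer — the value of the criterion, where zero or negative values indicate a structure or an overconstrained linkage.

M = 0

(L,J1,J2)=(1,0,0); link0 fixed
link1: (2,0,0)
C 1-0 [J2]: (2,0,1)
link2: (3,0,1)
P 1-2 [J1]: (3,1,1)
R 2-0 [J1]: (3,2,1)
link3: (4,2,1)
PS 3-0 [J2]: (4,2,2)
link4: (5,2,2)
C 4-1 [J2]: (5,2,3)
PS 3-1 [J2]: (5,2,4)
PS 4-2 [J2]: (5,2,5)
PS 3-2 [J2]: (5,2,6)
R 4-0 [J1]: (5,3,6)
Grübler: 3·4 − 2·3 − 6 = 0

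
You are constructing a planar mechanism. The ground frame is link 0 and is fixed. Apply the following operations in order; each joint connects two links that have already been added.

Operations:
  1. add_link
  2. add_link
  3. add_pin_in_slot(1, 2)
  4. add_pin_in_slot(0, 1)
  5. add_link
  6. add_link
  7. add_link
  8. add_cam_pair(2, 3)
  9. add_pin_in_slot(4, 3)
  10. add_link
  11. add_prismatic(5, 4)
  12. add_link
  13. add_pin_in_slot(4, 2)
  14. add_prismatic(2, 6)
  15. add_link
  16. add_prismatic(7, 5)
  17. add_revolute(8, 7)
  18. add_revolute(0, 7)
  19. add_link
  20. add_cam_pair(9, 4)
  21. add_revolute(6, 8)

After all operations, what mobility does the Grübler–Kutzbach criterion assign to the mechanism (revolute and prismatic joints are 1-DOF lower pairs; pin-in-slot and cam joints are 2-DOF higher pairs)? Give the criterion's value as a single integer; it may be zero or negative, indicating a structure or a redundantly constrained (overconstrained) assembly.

M = 9

link 0 = ground. State L|J1|J2 = 1|0|0
+link1  2|0|0
+link2  3|0|0
PS(1,2) f=2→J2  3|0|1
PS(0,1) f=2→J2  3|0|2
+link3  4|0|2
+link4  5|0|2
+link5  6|0|2
C(2,3) f=2→J2  6|0|3
PS(4,3) f=2→J2  6|0|4
+link6  7|0|4
P(5,4) f=1→J1  7|1|4
+link7  8|1|4
PS(4,2) f=2→J2  8|1|5
P(2,6) f=1→J1  8|2|5
+link8  9|2|5
P(7,5) f=1→J1  9|3|5
R(8,7) f=1→J1  9|4|5
R(0,7) f=1→J1  9|5|5
+link9  10|5|5
C(9,4) f=2→J2  10|5|6
R(6,8) f=1→J1  10|6|6
M = 3(10−1)−2·6−6 = 27−12−6 = 9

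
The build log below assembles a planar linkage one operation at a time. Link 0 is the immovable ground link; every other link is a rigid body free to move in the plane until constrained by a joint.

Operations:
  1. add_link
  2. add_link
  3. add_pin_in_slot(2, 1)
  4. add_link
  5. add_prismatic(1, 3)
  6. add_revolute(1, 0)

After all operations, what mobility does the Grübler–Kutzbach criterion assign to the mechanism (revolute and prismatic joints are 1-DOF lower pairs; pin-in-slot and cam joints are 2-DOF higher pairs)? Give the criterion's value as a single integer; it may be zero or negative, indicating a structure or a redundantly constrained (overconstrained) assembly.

M = 4

ground; <1,0,0>
#1 <2,0,0>
#2 <3,0,0>
PS:2↔1 J2 <3,0,1>
#3 <4,0,1>
P:1↔3 J1 <4,1,1>
R:1↔0 J1 <4,2,1>
3×3 − 2×2 − 1×1 = 4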